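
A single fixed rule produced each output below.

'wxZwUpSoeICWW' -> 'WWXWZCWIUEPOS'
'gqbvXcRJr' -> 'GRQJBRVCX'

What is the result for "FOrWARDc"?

FCODRRWA

Rule — take characters alternately from the front and the back (1st, last, 2nd, 2nd-last, ...), then convert every letter to uppercase.
Starting from "FOrWARDc": after the first operation, "FcODrRWA"; after the second, "FCODRRWA".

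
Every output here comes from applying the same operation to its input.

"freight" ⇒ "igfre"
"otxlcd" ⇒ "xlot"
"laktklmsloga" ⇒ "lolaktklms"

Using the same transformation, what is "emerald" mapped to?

The pattern: delete the last 2 characters, then move the last 2 characters to the front (rotate right by 2).
On "emerald": the first step gives "emera", and the second then gives "raeme".

raeme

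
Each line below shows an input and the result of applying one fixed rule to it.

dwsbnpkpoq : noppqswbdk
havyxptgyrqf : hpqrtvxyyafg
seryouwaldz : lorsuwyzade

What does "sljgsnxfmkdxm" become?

The pattern: sort the characters into alphabetical order, then move the first 3 characters to the end (rotate left by 3).
Applying both steps to "sljgsnxfmkdxm": "dfgjklmmnssxx", then "jklmmnssxxdfg".

jklmmnssxxdfg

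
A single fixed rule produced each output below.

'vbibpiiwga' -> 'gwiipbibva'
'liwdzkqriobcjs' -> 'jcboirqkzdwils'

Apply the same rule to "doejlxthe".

What's happening: reverse the string, then move the first character to the end.
Doing the same to "doejlxthe": "htxljeode".

htxljeode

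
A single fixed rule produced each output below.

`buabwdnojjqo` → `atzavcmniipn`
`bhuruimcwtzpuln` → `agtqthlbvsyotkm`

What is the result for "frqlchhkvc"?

The rule is to shift every letter 1 place backward in the alphabet (wrapping around).
So "frqlchhkvc" becomes "eqpkbggjub".

eqpkbggjub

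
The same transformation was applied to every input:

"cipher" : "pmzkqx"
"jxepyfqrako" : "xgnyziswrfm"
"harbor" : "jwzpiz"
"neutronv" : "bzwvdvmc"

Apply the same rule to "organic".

Looking at the pairs, the operation is to shift every letter 8 places forward in the alphabet (wrapping around), then move the first 3 characters to the end (rotate left by 3).
"organic" → "wzoivqk" → "ivqkwzo".
(Check on "harbor": → "pizjwz" → "jwzpiz" ✓)

ivqkwzo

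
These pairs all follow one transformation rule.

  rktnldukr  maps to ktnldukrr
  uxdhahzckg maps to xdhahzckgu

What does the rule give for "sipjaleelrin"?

The transformation: move the first character to the end.
"sipjaleelrin" → "ipjaleelrins".

ipjaleelrins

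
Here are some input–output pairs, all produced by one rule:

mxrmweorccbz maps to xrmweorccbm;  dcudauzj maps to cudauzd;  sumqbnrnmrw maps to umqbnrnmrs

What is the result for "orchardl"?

rchardo

Looking at the pairs, the operation is to delete the last character, then move the first character to the end.
Applying both steps to "orchardl": "orchard", then "rchardo".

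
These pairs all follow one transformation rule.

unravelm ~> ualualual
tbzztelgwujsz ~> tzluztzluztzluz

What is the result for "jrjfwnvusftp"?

jfvfjfvfjfvf

In each case the input is transformed by: keep one character in every 3, starting at position 1 (positions 1st, 4th, 7th, ...), then write the whole string 3 times in a row.
Applying that to "jrjfwnvusftp" gives "jfvfjfvfjfvf".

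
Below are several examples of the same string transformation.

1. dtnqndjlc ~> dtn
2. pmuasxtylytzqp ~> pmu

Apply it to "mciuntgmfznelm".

mci

Rule — keep only the first 3 characters.
Doing the same to "mciuntgmfznelm": "mci".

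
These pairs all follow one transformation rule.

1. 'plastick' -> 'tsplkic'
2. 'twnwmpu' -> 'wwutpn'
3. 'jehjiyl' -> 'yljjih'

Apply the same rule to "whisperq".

wsrqpih

The transformation: sort the characters into reverse alphabetical order, then delete the last character.
Applying that to "whisperq" gives "wsrqpih".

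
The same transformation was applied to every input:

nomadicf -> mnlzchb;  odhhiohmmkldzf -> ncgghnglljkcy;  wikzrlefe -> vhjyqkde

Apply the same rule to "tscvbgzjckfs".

srbuafyibje

The pattern: delete the last character, then shift every letter 1 place backward in the alphabet (wrapping around).
On "tscvbgzjckfs": the first step gives "tscvbgzjckf", and the second then gives "srbuafyibje".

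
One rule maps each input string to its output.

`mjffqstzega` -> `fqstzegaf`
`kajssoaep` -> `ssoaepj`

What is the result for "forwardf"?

The transformation: delete the first 2 characters, then move the first character to the end.
Starting from "forwardf": after the first operation, "rwardf"; after the second, "wardfr".

wardfr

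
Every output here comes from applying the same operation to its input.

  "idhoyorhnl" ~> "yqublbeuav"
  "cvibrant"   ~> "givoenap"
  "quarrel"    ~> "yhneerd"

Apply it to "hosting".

The pattern: shift every letter 13 places forward in the alphabet (wrapping around) — i.e. ROT13, then swap the first and last characters.
For "hosting", step one produces "ubfgvat"; step two turns that into "tbfgvau".

tbfgvau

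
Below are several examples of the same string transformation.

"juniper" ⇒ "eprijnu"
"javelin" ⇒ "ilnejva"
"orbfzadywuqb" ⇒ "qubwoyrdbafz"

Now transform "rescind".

In each case the input is transformed by: move the last 2 characters to the front (rotate right by 2), then take characters alternately from the front and the back (1st, last, 2nd, 2nd-last, ...).
For "rescind" the result is "nidcrse".

nidcrse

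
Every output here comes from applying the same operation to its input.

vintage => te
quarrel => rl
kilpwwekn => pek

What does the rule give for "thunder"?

nr

Rule — move the first 2 characters to the end (rotate left by 2), then keep one character in every 3, starting at position 2 (positions 2nd, 5th, 8th, ...).
For "thunder", step one produces "underth"; step two turns that into "nr".
(Check on "vintage": → "ntagevi" → "te" ✓)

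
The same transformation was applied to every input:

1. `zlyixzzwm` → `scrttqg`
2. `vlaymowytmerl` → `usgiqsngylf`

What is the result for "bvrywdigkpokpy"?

The rule is to delete the first 2 characters, then shift every letter 6 places backward in the alphabet (wrapping around).
Working it through for "bvrywdigkpokpy": intermediate "rywdigkpokpy", final "lsqxcaejiejs".
(Check on "vlaymowytmerl": → "aymowytmerl" → "usgiqsngylf" ✓)

lsqxcaejiejs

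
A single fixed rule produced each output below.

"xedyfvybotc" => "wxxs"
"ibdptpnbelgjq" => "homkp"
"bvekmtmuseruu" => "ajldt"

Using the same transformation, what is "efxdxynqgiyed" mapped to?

The rule is to keep one character in every 3, starting at position 1 (positions 1st, 4th, 7th, ...), then shift every letter 1 place backward in the alphabet (wrapping around).
Applying both steps to "efxdxynqgiyed": "ednid", then "dcmhc".

dcmhc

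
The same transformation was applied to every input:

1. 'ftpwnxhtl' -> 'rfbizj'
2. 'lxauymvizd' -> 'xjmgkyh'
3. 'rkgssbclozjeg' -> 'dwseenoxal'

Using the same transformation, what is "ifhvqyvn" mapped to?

urthc

What's happening: delete the last 3 characters, then shift every letter 12 places forward in the alphabet (wrapping around).
On "ifhvqyvn" that produces "urthc".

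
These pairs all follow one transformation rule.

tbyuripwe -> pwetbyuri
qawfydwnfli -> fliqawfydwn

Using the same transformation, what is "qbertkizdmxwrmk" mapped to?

rmkqbertkizdmxw

In each case the input is transformed by: move the last 3 characters to the front (rotate right by 3).
"qbertkizdmxwrmk" → "rmkqbertkizdmxw".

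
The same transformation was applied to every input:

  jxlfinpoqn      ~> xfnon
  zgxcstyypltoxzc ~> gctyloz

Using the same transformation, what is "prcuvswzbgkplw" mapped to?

The transformation: keep every other character starting from the second (positions 2nd, 4th, 6th, ...).
"prcuvswzbgkplw" → "ruszgpw".

ruszgpw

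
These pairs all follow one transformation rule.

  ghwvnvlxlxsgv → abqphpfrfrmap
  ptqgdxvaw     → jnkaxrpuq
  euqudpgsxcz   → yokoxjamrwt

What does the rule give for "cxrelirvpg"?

wrlyfclpja

Looking at the pairs, the operation is to shift every letter 6 places backward in the alphabet (wrapping around).
For "cxrelirvpg" the result is "wrlyfclpja".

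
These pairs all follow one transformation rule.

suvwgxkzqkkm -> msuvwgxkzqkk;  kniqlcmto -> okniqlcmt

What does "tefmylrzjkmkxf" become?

ftefmylrzjkmkx

The pattern: move the last character to the front.
Applying that to "tefmylrzjkmkxf" gives "ftefmylrzjkmkx".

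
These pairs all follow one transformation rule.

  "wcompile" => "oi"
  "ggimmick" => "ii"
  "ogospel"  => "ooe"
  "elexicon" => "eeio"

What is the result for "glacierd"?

aie

The rule is to delete the last character, then keep only the vowels.
For "glacierd", step one produces "glacier"; step two turns that into "aie".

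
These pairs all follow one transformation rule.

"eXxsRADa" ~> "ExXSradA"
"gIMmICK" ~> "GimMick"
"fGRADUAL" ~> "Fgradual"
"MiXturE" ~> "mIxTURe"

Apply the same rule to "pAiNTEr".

The rule is to flip the case of every letter.
"pAiNTEr" → "PaInteR".

PaInteR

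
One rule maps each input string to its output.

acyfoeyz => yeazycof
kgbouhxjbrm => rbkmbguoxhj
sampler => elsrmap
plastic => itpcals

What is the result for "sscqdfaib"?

The pattern: move the last 3 characters to the front (rotate right by 3), then swap each adjacent pair of characters (1↔2, 3↔4, ...).
On "sscqdfaib": the first step gives "aibsscqdf", and the second then gives "iasbcsdqf".

iasbcsdqf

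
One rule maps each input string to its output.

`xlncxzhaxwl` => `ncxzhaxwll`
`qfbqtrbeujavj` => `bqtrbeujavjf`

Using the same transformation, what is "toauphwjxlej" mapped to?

Looking at the pairs, the operation is to delete the first character, then move the first character to the end.
"toauphwjxlej" → "oauphwjxlej" → "auphwjxlejo".

auphwjxlejo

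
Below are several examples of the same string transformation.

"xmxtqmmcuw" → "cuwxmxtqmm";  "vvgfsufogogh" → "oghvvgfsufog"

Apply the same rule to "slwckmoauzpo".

In each case the input is transformed by: move the last 3 characters to the front (rotate right by 3).
Doing the same to "slwckmoauzpo": "zposlwckmoau".

zposlwckmoau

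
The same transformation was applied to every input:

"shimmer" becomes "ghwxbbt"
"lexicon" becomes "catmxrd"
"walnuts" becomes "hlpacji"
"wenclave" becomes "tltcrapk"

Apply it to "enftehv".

Looking at the pairs, the operation is to shift every letter 11 places backward in the alphabet (wrapping around), then move the last character to the front.
Doing the same to "enftehv": "ktcuitw".

ktcuitw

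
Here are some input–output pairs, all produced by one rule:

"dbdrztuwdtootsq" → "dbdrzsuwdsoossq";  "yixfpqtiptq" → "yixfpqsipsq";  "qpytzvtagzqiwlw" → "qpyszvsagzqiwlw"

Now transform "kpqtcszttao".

kpqscszssao

The rule is to replace every "t" with "s".
Applying that to "kpqtcszttao" gives "kpqscszssao".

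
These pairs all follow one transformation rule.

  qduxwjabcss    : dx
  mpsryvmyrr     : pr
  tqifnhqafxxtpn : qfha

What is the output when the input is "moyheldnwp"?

The transformation: keep every other character starting from the second (positions 2nd, 4th, 6th, ...), then delete the last 3 characters.
On "moyheldnwp": the first step gives "ohlnp", and the second then gives "oh".

oh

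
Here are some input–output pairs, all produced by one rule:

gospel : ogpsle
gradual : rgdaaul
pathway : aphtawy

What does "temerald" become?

etemardl

The pattern: swap each adjacent pair of characters (1↔2, 3↔4, ...).
"temerald" → "etemardl".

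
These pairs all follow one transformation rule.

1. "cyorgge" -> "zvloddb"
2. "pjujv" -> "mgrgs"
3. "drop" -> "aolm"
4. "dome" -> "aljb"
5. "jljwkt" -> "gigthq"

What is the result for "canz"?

In each case the input is transformed by: shift every letter 3 places backward in the alphabet (wrapping around).
So "canz" becomes "zxkw".

zxkw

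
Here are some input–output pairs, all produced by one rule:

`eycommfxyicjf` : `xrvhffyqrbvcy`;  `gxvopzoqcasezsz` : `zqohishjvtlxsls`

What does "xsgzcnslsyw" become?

The pattern: shift every letter 7 places backward in the alphabet (wrapping around).
"xsgzcnslsyw" → "qlzsvglelrp".

qlzsvglelrp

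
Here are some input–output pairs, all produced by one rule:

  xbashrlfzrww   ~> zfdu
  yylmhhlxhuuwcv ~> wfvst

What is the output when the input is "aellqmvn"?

What's happening: shift every letter 2 places backward in the alphabet (wrapping around), then keep one character in every 3, starting at position 2 (positions 2nd, 5th, 8th, ...).
Working it through for "aellqmvn": intermediate "ycjjoktl", final "col".

col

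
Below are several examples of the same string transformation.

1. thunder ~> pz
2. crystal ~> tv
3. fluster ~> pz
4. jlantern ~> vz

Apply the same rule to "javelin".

The rule is to shift every letter 5 places backward in the alphabet (wrapping around), then keep one character in every 3, starting at position 3 (positions 3rd, 6th, 9th, ...).
So "javelin" becomes "qd".
(Check on "jlantern": → "egviozmi" → "vz" ✓)

qd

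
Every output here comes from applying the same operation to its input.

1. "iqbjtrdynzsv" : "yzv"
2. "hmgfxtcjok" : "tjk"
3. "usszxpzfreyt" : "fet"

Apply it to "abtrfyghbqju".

Rule — keep every other character starting from the second (positions 2nd, 4th, 6th, ...), then keep only the last 3 characters.
Applying both steps to "abtrfyghbqju": "bryhqu", then "hqu".

hqu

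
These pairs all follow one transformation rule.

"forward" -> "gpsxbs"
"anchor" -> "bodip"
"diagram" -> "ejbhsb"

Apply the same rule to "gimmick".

hjnnjd

The pattern: delete the last character, then shift every letter 1 place forward in the alphabet (wrapping around).
Working it through for "gimmick": intermediate "gimmic", final "hjnnjd".
(Check on "diagram": → "diagra" → "ejbhsb" ✓)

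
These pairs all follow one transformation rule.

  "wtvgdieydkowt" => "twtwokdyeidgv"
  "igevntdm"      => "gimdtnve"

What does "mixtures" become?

What's happening: move the first 2 characters to the end (rotate left by 2), then reverse the string.
Starting from "mixtures": after the first operation, "xturesmi"; after the second, "imserutx".

imserutx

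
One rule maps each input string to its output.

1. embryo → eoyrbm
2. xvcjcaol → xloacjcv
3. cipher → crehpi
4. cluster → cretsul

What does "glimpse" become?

gespmil

The pattern: move the first character to the end, then reverse the string.
Starting from "glimpse": after the first operation, "limpseg"; after the second, "gespmil".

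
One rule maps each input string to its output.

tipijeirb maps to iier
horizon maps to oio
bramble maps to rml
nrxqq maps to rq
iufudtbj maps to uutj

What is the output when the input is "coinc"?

on

Rule — keep every other character starting from the second (positions 2nd, 4th, 6th, ...).
Doing the same to "coinc": "on".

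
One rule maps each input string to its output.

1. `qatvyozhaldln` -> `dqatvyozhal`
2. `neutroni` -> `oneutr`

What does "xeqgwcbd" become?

cxeqgw

Each output is the input with this applied: delete the last 2 characters, then move the last character to the front.
For "xeqgwcbd", step one produces "xeqgwc"; step two turns that into "cxeqgw".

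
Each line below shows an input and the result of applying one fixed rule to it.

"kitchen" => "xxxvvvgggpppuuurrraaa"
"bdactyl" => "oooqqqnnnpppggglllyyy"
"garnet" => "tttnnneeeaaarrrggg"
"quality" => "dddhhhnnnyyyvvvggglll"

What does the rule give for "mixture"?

zzzvvvkkkggghhheeerrr

Each output is the input with this applied: repeat every character 3 times, then shift every letter 13 places forward in the alphabet (wrapping around) — i.e. ROT13.
On "mixture" that produces "zzzvvvkkkggghhheeerrr".
(Check on "garnet": → "gggaaarrrnnneeettt" → "tttnnneeeaaarrrggg" ✓)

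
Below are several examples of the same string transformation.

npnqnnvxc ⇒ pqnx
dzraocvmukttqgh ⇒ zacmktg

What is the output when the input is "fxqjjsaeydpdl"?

The transformation: keep every other character starting from the second (positions 2nd, 4th, 6th, ...).
For "fxqjjsaeydpdl" the result is "xjsedd".

xjsedd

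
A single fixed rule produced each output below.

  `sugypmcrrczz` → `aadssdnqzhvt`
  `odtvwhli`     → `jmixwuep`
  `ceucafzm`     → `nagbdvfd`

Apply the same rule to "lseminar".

sbojnftm

The pattern: reverse the string, then shift every letter 1 place forward in the alphabet (wrapping around).
So "lseminar" becomes "sbojnftm".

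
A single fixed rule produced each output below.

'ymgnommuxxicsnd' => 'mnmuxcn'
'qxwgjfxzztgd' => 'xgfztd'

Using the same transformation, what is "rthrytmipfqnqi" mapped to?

Each output is the input with this applied: keep every other character starting from the second (positions 2nd, 4th, 6th, ...).
"rthrytmipfqnqi" → "trtifni".

trtifni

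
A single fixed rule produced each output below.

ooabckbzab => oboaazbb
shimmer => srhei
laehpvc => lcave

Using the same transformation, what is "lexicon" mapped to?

lneox

In each case the input is transformed by: take characters alternately from the front and the back (1st, last, 2nd, 2nd-last, ...), then delete the last 2 characters.
On "lexicon": the first step gives "lneoxci", and the second then gives "lneox".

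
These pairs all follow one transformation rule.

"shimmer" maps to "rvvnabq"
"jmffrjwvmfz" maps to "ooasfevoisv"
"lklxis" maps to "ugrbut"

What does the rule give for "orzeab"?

injkxa

Each output is the input with this applied: move the first 2 characters to the end (rotate left by 2), then shift every letter 9 places forward in the alphabet (wrapping around).
Applying both steps to "orzeab": "zeabor", then "injkxa".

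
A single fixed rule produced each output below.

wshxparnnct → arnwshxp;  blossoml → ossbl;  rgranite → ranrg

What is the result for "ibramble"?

ramib

In each case the input is transformed by: delete the last 3 characters, then move the last 3 characters to the front (rotate right by 3).
For "ibramble", step one produces "ibram"; step two turns that into "ramib".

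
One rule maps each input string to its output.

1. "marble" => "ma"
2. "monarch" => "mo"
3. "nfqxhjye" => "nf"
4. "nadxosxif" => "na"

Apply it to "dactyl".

The pattern: keep only the first 2 characters.
Doing the same to "dactyl": "da".

da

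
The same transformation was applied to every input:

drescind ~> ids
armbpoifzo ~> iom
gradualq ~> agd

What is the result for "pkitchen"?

hpt

Rule — swap the front and back halves of the string, then keep one character in every 3, starting at position 2 (positions 2nd, 5th, 8th, ...).
So "pkitchen" becomes "hpt".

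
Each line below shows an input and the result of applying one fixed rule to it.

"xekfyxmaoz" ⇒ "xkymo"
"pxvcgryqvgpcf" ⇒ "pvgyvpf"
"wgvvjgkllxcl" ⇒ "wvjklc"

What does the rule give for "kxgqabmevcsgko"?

kgamvsk

Each output is the input with this applied: keep every other character starting from the first (positions 1st, 3rd, 5th, ...).
Applying that to "kxgqabmevcsgko" gives "kgamvsk".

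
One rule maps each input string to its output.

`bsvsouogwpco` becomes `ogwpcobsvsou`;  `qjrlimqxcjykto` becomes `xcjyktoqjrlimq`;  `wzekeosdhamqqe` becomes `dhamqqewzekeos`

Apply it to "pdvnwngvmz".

ngvmzpdvnw

The transformation: swap the front and back halves of the string.
Applying that to "pdvnwngvmz" gives "ngvmzpdvnw".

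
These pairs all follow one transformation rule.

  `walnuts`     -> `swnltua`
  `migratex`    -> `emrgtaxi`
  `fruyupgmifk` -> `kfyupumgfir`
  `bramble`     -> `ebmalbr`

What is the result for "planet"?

The rule is to swap each adjacent pair of characters (1↔2, 3↔4, ...), then swap the first and last characters.
For "planet" the result is "epnatl".

epnatl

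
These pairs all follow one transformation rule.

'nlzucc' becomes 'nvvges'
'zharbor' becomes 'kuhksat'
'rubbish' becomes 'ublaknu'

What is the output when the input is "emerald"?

ktewxfx

The transformation: shift every letter 7 places backward in the alphabet (wrapping around), then move the first 3 characters to the end (rotate left by 3).
For "emerald", step one produces "xfxktew"; step two turns that into "ktewxfx".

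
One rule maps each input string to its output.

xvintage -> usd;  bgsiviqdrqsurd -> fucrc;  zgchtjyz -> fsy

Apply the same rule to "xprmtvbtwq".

oss

In each case the input is transformed by: keep one character in every 3, starting at position 2 (positions 2nd, 5th, 8th, ...), then shift every letter 1 place backward in the alphabet (wrapping around).
So "xprmtvbtwq" becomes "oss".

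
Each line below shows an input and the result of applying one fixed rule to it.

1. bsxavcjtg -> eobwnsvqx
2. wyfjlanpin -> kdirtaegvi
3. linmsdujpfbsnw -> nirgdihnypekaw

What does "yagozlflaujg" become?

The transformation: move the last 3 characters to the front (rotate right by 3), then shift every letter 5 places backward in the alphabet (wrapping around).
On "yagozlflaujg": the first step gives "ujgyagozlfla", and the second then gives "pebtvbjugagv".

pebtvbjugagv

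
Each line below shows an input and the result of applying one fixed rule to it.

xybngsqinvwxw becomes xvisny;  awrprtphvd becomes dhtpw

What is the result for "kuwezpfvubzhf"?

Each output is the input with this applied: keep every other character starting from the second (positions 2nd, 4th, 6th, ...), then reverse the string.
"kuwezpfvubzhf" → "uepvbh" → "hbvpeu".

hbvpeu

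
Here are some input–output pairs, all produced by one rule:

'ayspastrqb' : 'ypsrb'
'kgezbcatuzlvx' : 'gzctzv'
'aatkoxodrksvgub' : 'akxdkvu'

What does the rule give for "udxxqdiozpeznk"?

dxdopzk

What's happening: keep every other character starting from the second (positions 2nd, 4th, 6th, ...).
For "udxxqdiozpeznk" the result is "dxdopzk".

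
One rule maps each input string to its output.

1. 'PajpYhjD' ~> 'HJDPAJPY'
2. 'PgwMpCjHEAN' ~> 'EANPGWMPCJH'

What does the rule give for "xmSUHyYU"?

YYUXMSUH

The pattern: move the last 3 characters to the front (rotate right by 3), then convert every letter to uppercase.
"xmSUHyYU" → "yYUxmSUH" → "YYUXMSUH".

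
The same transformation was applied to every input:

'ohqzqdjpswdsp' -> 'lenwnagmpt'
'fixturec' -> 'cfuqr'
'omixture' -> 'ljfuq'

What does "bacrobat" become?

Each output is the input with this applied: delete the last 3 characters, then shift every letter 3 places backward in the alphabet (wrapping around).
On "bacrobat": the first step gives "bacro", and the second then gives "yxzol".
(Check on "ohqzqdjpswdsp": → "ohqzqdjpsw" → "lenwnagmpt" ✓)

yxzol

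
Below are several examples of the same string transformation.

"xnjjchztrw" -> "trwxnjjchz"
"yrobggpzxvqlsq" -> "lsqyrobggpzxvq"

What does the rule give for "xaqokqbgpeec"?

In each case the input is transformed by: move the last 3 characters to the front (rotate right by 3).
For "xaqokqbgpeec" the result is "eecxaqokqbgp".

eecxaqokqbgp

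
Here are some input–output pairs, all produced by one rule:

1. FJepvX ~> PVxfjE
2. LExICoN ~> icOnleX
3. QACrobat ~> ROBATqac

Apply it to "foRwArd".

The pattern: move the first 3 characters to the end (rotate left by 3), then flip the case of every letter.
On "foRwArd" that produces "WaRDFOr".
(Check on "LExICoN": → "ICoNLEx" → "icOnleX" ✓)

WaRDFOr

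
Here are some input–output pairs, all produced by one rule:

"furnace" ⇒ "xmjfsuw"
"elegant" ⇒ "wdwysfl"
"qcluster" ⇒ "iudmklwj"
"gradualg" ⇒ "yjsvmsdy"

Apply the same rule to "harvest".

zsjnwkl

Rule — shift every letter 8 places backward in the alphabet (wrapping around).
Applying that to "harvest" gives "zsjnwkl".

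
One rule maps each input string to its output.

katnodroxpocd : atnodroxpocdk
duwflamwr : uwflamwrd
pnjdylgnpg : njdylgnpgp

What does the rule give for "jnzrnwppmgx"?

nzrnwppmgxj

In each case the input is transformed by: move the first character to the end.
On "jnzrnwppmgx" that produces "nzrnwppmgxj".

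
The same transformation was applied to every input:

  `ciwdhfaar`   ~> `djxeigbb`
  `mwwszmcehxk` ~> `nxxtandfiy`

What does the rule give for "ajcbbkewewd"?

The rule is to delete the last character, then shift every letter 1 place forward in the alphabet (wrapping around).
For "ajcbbkewewd", step one produces "ajcbbkewew"; step two turns that into "bkdcclfxfx".

bkdcclfxfx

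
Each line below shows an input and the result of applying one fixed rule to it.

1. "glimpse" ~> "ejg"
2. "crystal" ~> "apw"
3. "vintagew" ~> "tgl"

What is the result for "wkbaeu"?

In each case the input is transformed by: shift every letter 2 places backward in the alphabet (wrapping around), then keep only the first 3 characters.
For "wkbaeu", step one produces "uizycs"; step two turns that into "uiz".

uiz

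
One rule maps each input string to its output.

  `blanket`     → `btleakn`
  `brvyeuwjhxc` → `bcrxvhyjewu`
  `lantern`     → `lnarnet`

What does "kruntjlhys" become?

Each output is the input with this applied: take characters alternately from the front and the back (1st, last, 2nd, 2nd-last, ...).
So "kruntjlhys" becomes "ksryuhnltj".

ksryuhnltj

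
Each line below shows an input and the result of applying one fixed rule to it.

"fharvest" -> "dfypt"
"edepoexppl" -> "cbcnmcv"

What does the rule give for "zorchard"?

What's happening: shift every letter 2 places backward in the alphabet (wrapping around), then delete the last 3 characters.
For "zorchard" the result is "xmpaf".
(Check on "fharvest": → "dfyptcqr" → "dfypt" ✓)

xmpaf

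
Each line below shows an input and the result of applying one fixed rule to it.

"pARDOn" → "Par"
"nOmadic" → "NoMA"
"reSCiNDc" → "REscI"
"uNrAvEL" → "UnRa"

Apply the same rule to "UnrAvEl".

The transformation: delete the last 3 characters, then flip the case of every letter.
For "UnrAvEl", step one produces "UnrA"; step two turns that into "uNRa".
(Check on "uNrAvEL": → "uNrA" → "UnRa" ✓)

uNRa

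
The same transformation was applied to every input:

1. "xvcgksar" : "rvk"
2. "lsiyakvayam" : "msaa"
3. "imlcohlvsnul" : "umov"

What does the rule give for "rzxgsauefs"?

ezs

Each output is the input with this applied: keep one character in every 3, starting at position 2 (positions 2nd, 5th, 8th, ...), then move the last character to the front.
For "rzxgsauefs", step one produces "zse"; step two turns that into "ezs".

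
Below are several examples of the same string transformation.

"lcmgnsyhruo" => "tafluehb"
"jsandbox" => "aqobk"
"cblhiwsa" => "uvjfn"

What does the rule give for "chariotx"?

Looking at the pairs, the operation is to shift every letter 13 places forward in the alphabet (wrapping around) — i.e. ROT13, then delete the first 3 characters.
Working it through for "chariotx": intermediate "punevbgk", final "evbgk".

evbgk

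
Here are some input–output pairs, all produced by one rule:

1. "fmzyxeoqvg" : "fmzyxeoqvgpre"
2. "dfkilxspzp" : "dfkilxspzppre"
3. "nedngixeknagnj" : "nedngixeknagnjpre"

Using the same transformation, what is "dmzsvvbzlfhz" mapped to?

Each output is the input with this applied: append "pre".
"dmzsvvbzlfhz" → "dmzsvvbzlfhzpre".

dmzsvvbzlfhzpre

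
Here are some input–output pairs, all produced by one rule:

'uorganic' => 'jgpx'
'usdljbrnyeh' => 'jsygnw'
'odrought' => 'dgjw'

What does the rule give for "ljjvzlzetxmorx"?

ayooibg

Each output is the input with this applied: keep every other character starting from the first (positions 1st, 3rd, 5th, ...), then shift every letter 11 places backward in the alphabet (wrapping around).
"ljjvzlzetxmorx" → "ljzztmr" → "ayooibg".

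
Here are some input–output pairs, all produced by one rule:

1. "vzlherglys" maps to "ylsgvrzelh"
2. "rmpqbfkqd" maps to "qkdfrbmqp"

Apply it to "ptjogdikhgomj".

The transformation: move the last 2 characters to the front (rotate right by 2), then take characters alternately from the front and the back (1st, last, 2nd, 2nd-last, ...).
"ptjogdikhgomj" → "mjptjogdikhgo" → "mojgphtkjiodg".
(Check on "rmpqbfkqd": → "qdrmpqbfk" → "qkdfrbmqp" ✓)

mojgphtkjiodg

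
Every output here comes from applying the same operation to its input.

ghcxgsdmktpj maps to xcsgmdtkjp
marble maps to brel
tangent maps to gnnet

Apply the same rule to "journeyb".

The pattern: delete the first 2 characters, then swap each adjacent pair of characters (1↔2, 3↔4, ...).
"journeyb" → "urneyb" → "ruenby".

ruenby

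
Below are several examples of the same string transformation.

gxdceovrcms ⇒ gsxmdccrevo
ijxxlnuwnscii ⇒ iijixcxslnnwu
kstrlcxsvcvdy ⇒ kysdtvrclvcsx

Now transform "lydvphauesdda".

Each output is the input with this applied: take characters alternately from the front and the back (1st, last, 2nd, 2nd-last, ...).
"lydvphauesdda" → "laydddvspehua".

laydddvspehua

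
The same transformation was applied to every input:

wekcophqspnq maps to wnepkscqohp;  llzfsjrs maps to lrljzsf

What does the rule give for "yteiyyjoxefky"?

yktfeeixyoyj

The rule is to delete the last character, then take characters alternately from the front and the back (1st, last, 2nd, 2nd-last, ...).
"yteiyyjoxefky" → "yktfeeixyoyj".
(Check on "llzfsjrs": → "llzfsjr" → "lrljzsf" ✓)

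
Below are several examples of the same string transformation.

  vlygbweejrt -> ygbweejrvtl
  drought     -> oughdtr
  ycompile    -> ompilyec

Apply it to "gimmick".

What's happening: swap the first and last characters, then move the first 2 characters to the end (rotate left by 2).
On "gimmick": the first step gives "kimmicg", and the second then gives "mmicgki".

mmicgki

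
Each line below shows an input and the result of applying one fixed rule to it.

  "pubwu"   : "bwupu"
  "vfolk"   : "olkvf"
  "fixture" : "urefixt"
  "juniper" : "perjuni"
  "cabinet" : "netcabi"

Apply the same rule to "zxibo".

ibozx

The transformation: move the last 3 characters to the front (rotate right by 3).
So "zxibo" becomes "ibozx".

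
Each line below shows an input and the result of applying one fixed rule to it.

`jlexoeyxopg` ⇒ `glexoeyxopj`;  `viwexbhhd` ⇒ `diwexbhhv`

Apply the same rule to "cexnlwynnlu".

uexnlwynnlc

The transformation: swap the first and last characters.
"cexnlwynnlu" → "uexnlwynnlc".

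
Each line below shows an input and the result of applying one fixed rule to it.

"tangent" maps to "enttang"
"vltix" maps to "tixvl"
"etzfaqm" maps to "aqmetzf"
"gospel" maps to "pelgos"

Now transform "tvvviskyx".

The transformation: move the last 3 characters to the front (rotate right by 3).
"tvvviskyx" → "kyxtvvvis".

kyxtvvvis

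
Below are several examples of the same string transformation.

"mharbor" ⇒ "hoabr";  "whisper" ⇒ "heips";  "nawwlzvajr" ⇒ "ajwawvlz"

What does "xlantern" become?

In each case the input is transformed by: take characters alternately from the front and the back (1st, last, 2nd, 2nd-last, ...), then delete the first 2 characters.
Working it through for "xlantern": intermediate "xnlraent", final "lraent".

lraent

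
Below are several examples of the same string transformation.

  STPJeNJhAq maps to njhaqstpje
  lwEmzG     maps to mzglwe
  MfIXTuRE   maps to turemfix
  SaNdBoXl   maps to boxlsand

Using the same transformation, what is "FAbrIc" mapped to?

Looking at the pairs, the operation is to swap the front and back halves of the string, then convert every letter to lowercase.
On "FAbrIc": the first step gives "rIcFAb", and the second then gives "ricfab".

ricfab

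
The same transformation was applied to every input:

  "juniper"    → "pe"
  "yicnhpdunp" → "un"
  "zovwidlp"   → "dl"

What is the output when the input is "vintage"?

Looking at the pairs, the operation is to move the last 3 characters to the front (rotate right by 3), then keep only the first 2 characters.
"vintage" → "agevint" → "ag".

ag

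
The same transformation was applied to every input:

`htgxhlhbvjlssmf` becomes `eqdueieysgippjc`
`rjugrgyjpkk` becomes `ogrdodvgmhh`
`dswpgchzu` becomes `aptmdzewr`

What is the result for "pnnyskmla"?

Rule — shift every letter 3 places backward in the alphabet (wrapping around).
Applying that to "pnnyskmla" gives "mkkvphjix".

mkkvphjix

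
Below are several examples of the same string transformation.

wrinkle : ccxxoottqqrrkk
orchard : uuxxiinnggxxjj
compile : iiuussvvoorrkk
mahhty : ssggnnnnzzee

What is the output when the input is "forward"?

What's happening: shift every letter 6 places forward in the alphabet (wrapping around), then double every character.
For "forward" the result is "lluuxxccggxxjj".

lluuxxccggxxjj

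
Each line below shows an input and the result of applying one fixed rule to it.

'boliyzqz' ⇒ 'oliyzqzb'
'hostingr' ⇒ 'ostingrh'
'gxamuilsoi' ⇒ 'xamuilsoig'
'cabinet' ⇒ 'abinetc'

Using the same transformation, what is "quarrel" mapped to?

In each case the input is transformed by: move the first character to the end.
So "quarrel" becomes "uarrelq".

uarrelq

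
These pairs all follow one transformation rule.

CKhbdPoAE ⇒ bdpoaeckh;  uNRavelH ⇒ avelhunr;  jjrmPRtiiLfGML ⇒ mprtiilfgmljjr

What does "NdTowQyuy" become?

In each case the input is transformed by: move the first 3 characters to the end (rotate left by 3), then convert every letter to lowercase.
For "NdTowQyuy", step one produces "owQyuyNdT"; step two turns that into "owqyuyndt".
(Check on "jjrmPRtiiLfGML": → "mPRtiiLfGMLjjr" → "mprtiilfgmljjr" ✓)

owqyuyndt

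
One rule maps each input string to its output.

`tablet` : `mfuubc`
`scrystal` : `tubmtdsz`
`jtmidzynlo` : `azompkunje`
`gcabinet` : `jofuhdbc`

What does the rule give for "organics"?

In each case the input is transformed by: swap the front and back halves of the string, then shift every letter 1 place forward in the alphabet (wrapping around).
Applying both steps to "organics": "nicsorga", then "ojdtpshb".

ojdtpshb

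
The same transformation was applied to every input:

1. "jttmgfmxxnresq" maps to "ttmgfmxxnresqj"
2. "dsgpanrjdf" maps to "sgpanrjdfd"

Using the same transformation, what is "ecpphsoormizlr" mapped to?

cpphsoormizlre

Each output is the input with this applied: move the first character to the end.
On "ecpphsoormizlr" that produces "cpphsoormizlre".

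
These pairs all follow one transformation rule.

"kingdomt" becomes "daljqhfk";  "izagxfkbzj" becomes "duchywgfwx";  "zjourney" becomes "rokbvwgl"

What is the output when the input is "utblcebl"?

Rule — shift every letter 3 places backward in the alphabet (wrapping around), then move the first 3 characters to the end (rotate left by 3).
Starting from "utblcebl": after the first operation, "rqyizbyi"; after the second, "izbyirqy".

izbyirqy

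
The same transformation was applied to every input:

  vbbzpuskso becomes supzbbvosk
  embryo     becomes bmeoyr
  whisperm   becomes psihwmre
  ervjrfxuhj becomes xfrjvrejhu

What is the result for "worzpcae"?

In each case the input is transformed by: move the last 3 characters to the front (rotate right by 3), then reverse the string.
"worzpcae" → "caeworzp" → "pzroweac".

pzroweac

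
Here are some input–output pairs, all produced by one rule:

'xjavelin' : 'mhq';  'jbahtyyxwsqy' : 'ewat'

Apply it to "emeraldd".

The rule is to keep one character in every 3, starting at position 2 (positions 2nd, 5th, 8th, ...), then shift every letter 3 places forward in the alphabet (wrapping around).
Applying both steps to "emeraldd": "mad", then "pdg".

pdg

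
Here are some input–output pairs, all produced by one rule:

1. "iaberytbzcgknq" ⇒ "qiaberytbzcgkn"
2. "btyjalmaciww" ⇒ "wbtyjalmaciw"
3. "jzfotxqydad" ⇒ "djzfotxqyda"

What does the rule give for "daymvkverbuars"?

sdaymvkverbuar

The pattern: move the last character to the front.
"daymvkverbuars" → "sdaymvkverbuar".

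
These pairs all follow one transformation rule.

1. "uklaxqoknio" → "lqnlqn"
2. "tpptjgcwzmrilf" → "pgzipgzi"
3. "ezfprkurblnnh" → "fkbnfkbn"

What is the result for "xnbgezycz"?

The transformation: keep one character in every 3, starting at position 3 (positions 3rd, 6th, 9th, ...), then write the whole string twice.
For "xnbgezycz", step one produces "bzz"; step two turns that into "bzzbzz".

bzzbzz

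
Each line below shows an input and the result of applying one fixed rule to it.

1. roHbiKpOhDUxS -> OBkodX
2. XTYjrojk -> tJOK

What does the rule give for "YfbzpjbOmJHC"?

The transformation: keep every other character starting from the second (positions 2nd, 4th, 6th, ...), then flip the case of every letter.
Doing the same to "YfbzpjbOmJHC": "FZJojc".

FZJojc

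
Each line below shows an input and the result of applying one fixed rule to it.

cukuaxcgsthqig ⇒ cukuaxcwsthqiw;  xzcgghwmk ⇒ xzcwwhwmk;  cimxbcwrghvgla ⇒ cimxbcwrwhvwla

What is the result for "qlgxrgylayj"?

The transformation: replace every "g" with "w".
For "qlgxrgylayj" the result is "qlwxrwylayj".

qlwxrwylayj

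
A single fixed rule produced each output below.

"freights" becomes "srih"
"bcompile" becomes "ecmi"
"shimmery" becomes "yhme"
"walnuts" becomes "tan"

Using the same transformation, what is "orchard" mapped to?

The rule is to keep every other character starting from the second (positions 2nd, 4th, 6th, ...), then move the last character to the front.
Working it through for "orchard": intermediate "rhr", final "rrh".

rrh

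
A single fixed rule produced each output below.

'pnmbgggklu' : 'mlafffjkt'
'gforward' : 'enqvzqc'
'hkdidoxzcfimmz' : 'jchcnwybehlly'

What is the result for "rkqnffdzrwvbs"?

Rule — shift every letter 1 place backward in the alphabet (wrapping around), then delete the first character.
On "rkqnffdzrwvbs": the first step gives "qjpmeecyqvuar", and the second then gives "jpmeecyqvuar".

jpmeecyqvuar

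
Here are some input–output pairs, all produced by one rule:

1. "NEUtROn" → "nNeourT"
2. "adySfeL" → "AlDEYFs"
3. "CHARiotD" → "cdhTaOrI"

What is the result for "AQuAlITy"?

aYqtUiaL

Each output is the input with this applied: flip the case of every letter, then take characters alternately from the front and the back (1st, last, 2nd, 2nd-last, ...).
Applying both steps to "AQuAlITy": "aqUaLitY", then "aYqtUiaL".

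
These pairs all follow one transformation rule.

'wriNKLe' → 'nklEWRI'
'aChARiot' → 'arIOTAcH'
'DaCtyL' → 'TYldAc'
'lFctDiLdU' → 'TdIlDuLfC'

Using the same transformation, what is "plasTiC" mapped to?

The rule is to move the first 3 characters to the end (rotate left by 3), then flip the case of every letter.
"plasTiC" → "StIcPLA".

StIcPLA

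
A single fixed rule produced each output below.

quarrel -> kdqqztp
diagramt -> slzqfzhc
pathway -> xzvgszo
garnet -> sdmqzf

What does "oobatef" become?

edszann

The transformation: reverse the string, then shift every letter 1 place backward in the alphabet (wrapping around).
On "oobatef": the first step gives "fetaboo", and the second then gives "edszann".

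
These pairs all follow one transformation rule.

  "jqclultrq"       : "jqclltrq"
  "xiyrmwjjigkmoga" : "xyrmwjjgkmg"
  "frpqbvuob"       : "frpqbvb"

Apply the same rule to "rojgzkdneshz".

What's happening: remove every vowel.
Applying that to "rojgzkdneshz" gives "rjgzkdnshz".

rjgzkdnshz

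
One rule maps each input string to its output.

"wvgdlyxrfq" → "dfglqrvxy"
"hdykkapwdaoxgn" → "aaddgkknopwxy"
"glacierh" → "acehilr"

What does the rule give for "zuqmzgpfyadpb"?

In each case the input is transformed by: delete the first character, then sort the characters into alphabetical order.
On "zuqmzgpfyadpb" that produces "abdfgmppquyz".

abdfgmppquyz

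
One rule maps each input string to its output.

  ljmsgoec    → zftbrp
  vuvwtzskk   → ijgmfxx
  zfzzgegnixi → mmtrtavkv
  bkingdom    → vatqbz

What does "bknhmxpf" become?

auzkcs

What's happening: shift every letter 13 places forward in the alphabet (wrapping around) — i.e. ROT13, then delete the first 2 characters.
"bknhmxpf" → "auzkcs".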